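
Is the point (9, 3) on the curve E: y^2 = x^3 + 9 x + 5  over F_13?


Check whether y^2 = x^3 + 9 x + 5 (mod 13) for (x, y) = (9, 3).
LHS: y^2 = 3^2 mod 13 = 9
RHS: x^3 + 9 x + 5 = 9^3 + 9*9 + 5 mod 13 = 9
LHS = RHS

Yes, on the curve


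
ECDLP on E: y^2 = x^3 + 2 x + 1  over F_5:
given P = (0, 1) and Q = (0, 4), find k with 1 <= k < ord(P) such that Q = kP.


Enumerate multiples of P until we hit Q = (0, 4):
  1P = (0, 1)
  2P = (1, 3)
  3P = (3, 3)
  4P = (3, 2)
  5P = (1, 2)
  6P = (0, 4)
Match found at i = 6.

k = 6


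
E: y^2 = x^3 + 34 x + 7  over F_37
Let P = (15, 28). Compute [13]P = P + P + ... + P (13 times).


k = 13 = 1101_2 (binary, LSB first: 1011)
Double-and-add from P = (15, 28):
  bit 0 = 1: acc = O + (15, 28) = (15, 28)
  bit 1 = 0: acc unchanged = (15, 28)
  bit 2 = 1: acc = (15, 28) + (19, 1) = (0, 28)
  bit 3 = 1: acc = (0, 28) + (2, 3) = (34, 27)

13P = (34, 27)


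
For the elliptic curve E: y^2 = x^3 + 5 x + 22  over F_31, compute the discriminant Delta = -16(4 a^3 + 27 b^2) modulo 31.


4 a^3 + 27 b^2 = 4*5^3 + 27*22^2 = 500 + 13068 = 13568
Delta = -16 * (13568) = -217088
Delta mod 31 = 5

Delta = 5 (mod 31)


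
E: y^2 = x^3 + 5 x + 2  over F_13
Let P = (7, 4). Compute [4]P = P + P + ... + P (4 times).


k = 4 = 100_2 (binary, LSB first: 001)
Double-and-add from P = (7, 4):
  bit 0 = 0: acc unchanged = O
  bit 1 = 0: acc unchanged = O
  bit 2 = 1: acc = O + (12, 10) = (12, 10)

4P = (12, 10)


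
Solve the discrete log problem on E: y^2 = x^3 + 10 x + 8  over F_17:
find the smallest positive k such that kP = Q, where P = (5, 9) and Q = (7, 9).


Enumerate multiples of P until we hit Q = (7, 9):
  1P = (5, 9)
  2P = (7, 8)
  3P = (1, 6)
  4P = (2, 6)
  5P = (11, 2)
  6P = (0, 5)
  7P = (14, 11)
  8P = (14, 6)
  9P = (0, 12)
  10P = (11, 15)
  11P = (2, 11)
  12P = (1, 11)
  13P = (7, 9)
Match found at i = 13.

k = 13


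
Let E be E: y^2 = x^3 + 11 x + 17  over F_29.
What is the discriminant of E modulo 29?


4 a^3 + 27 b^2 = 4*11^3 + 27*17^2 = 5324 + 7803 = 13127
Delta = -16 * (13127) = -210032
Delta mod 29 = 15

Delta = 15 (mod 29)


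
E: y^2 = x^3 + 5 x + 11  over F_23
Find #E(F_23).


For each x in F_23, count y with y^2 = x^3 + 5 x + 11 mod 23:
  x = 2: RHS = 6, y in [11, 12]  -> 2 point(s)
  x = 4: RHS = 3, y in [7, 16]  -> 2 point(s)
  x = 5: RHS = 0, y in [0]  -> 1 point(s)
  x = 6: RHS = 4, y in [2, 21]  -> 2 point(s)
  x = 9: RHS = 3, y in [7, 16]  -> 2 point(s)
  x = 10: RHS = 3, y in [7, 16]  -> 2 point(s)
  x = 16: RHS = 1, y in [1, 22]  -> 2 point(s)
  x = 17: RHS = 18, y in [8, 15]  -> 2 point(s)
  x = 21: RHS = 16, y in [4, 19]  -> 2 point(s)
Affine points: 17. Add the point at infinity: total = 18.

#E(F_23) = 18


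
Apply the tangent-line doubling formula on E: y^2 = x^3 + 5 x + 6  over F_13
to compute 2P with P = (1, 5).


Doubling: s = (3 x1^2 + a) / (2 y1)
s = (3*1^2 + 5) / (2*5) mod 13 = 6
x3 = s^2 - 2 x1 mod 13 = 6^2 - 2*1 = 8
y3 = s (x1 - x3) - y1 mod 13 = 6 * (1 - 8) - 5 = 5

2P = (8, 5)


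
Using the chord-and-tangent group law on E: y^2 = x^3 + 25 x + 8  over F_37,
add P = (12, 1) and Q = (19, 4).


P != Q, so use the chord formula.
s = (y2 - y1) / (x2 - x1) = (3) / (7) mod 37 = 11
x3 = s^2 - x1 - x2 mod 37 = 11^2 - 12 - 19 = 16
y3 = s (x1 - x3) - y1 mod 37 = 11 * (12 - 16) - 1 = 29

P + Q = (16, 29)


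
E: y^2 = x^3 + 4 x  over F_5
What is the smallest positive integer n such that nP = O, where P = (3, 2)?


Compute successive multiples of P until we hit O:
  1P = (3, 2)
  2P = (0, 0)
  3P = (3, 3)
  4P = O

ord(P) = 4


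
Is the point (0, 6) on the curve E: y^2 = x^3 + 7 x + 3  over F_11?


Check whether y^2 = x^3 + 7 x + 3 (mod 11) for (x, y) = (0, 6).
LHS: y^2 = 6^2 mod 11 = 3
RHS: x^3 + 7 x + 3 = 0^3 + 7*0 + 3 mod 11 = 3
LHS = RHS

Yes, on the curve


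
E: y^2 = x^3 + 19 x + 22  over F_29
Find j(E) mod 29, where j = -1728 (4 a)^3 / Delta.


Delta = -16(4 a^3 + 27 b^2) mod 29 = 28
-1728 * (4 a)^3 = -1728 * (4*19)^3 mod 29 = 7
j = 7 * 28^(-1) mod 29 = 22

j = 22 (mod 29)


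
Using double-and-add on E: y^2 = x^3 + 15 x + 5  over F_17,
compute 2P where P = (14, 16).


k = 2 = 10_2 (binary, LSB first: 01)
Double-and-add from P = (14, 16):
  bit 0 = 0: acc unchanged = O
  bit 1 = 1: acc = O + (5, 16) = (5, 16)

2P = (5, 16)


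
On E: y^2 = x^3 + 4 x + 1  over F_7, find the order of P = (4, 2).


Compute successive multiples of P until we hit O:
  1P = (4, 2)
  2P = (0, 1)
  3P = (0, 6)
  4P = (4, 5)
  5P = O

ord(P) = 5


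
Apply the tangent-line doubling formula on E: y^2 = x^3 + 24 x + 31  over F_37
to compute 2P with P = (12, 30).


Doubling: s = (3 x1^2 + a) / (2 y1)
s = (3*12^2 + 24) / (2*30) mod 37 = 15
x3 = s^2 - 2 x1 mod 37 = 15^2 - 2*12 = 16
y3 = s (x1 - x3) - y1 mod 37 = 15 * (12 - 16) - 30 = 21

2P = (16, 21)


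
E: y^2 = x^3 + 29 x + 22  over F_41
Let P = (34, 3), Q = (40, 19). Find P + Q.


P != Q, so use the chord formula.
s = (y2 - y1) / (x2 - x1) = (16) / (6) mod 41 = 30
x3 = s^2 - x1 - x2 mod 41 = 30^2 - 34 - 40 = 6
y3 = s (x1 - x3) - y1 mod 41 = 30 * (34 - 6) - 3 = 17

P + Q = (6, 17)


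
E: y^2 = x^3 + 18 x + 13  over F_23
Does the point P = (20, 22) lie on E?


Check whether y^2 = x^3 + 18 x + 13 (mod 23) for (x, y) = (20, 22).
LHS: y^2 = 22^2 mod 23 = 1
RHS: x^3 + 18 x + 13 = 20^3 + 18*20 + 13 mod 23 = 1
LHS = RHS

Yes, on the curve


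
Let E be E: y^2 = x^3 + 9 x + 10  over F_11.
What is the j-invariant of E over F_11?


Delta = -16(4 a^3 + 27 b^2) mod 11 = 3
-1728 * (4 a)^3 = -1728 * (4*9)^3 mod 11 = 6
j = 6 * 3^(-1) mod 11 = 2

j = 2 (mod 11)


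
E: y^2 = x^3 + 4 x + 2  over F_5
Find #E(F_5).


For each x in F_5, count y with y^2 = x^3 + 4 x + 2 mod 5:
  x = 3: RHS = 1, y in [1, 4]  -> 2 point(s)
Affine points: 2. Add the point at infinity: total = 3.

#E(F_5) = 3


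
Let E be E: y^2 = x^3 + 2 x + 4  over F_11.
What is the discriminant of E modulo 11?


4 a^3 + 27 b^2 = 4*2^3 + 27*4^2 = 32 + 432 = 464
Delta = -16 * (464) = -7424
Delta mod 11 = 1

Delta = 1 (mod 11)


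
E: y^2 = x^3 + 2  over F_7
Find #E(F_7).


For each x in F_7, count y with y^2 = x^3 + 0 x + 2 mod 7:
  x = 0: RHS = 2, y in [3, 4]  -> 2 point(s)
  x = 3: RHS = 1, y in [1, 6]  -> 2 point(s)
  x = 5: RHS = 1, y in [1, 6]  -> 2 point(s)
  x = 6: RHS = 1, y in [1, 6]  -> 2 point(s)
Affine points: 8. Add the point at infinity: total = 9.

#E(F_7) = 9


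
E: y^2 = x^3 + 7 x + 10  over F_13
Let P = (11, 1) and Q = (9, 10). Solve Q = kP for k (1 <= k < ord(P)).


Enumerate multiples of P until we hit Q = (9, 10):
  1P = (11, 1)
  2P = (0, 6)
  3P = (5, 1)
  4P = (10, 12)
  5P = (9, 3)
  6P = (7, 8)
  7P = (7, 5)
  8P = (9, 10)
Match found at i = 8.

k = 8


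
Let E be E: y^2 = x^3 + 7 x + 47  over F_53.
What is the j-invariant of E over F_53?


Delta = -16(4 a^3 + 27 b^2) mod 53 = 20
-1728 * (4 a)^3 = -1728 * (4*7)^3 mod 53 = 51
j = 51 * 20^(-1) mod 53 = 37

j = 37 (mod 53)


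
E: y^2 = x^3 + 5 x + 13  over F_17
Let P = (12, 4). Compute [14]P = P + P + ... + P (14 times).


k = 14 = 1110_2 (binary, LSB first: 0111)
Double-and-add from P = (12, 4):
  bit 0 = 0: acc unchanged = O
  bit 1 = 1: acc = O + (8, 2) = (8, 2)
  bit 2 = 1: acc = (8, 2) + (3, 2) = (6, 15)
  bit 3 = 1: acc = (6, 15) + (7, 0) = (8, 15)

14P = (8, 15)


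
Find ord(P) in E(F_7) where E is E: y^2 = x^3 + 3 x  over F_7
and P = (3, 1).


Compute successive multiples of P until we hit O:
  1P = (3, 1)
  2P = (2, 0)
  3P = (3, 6)
  4P = O

ord(P) = 4


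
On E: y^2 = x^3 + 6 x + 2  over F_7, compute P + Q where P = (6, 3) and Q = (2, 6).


P != Q, so use the chord formula.
s = (y2 - y1) / (x2 - x1) = (3) / (3) mod 7 = 1
x3 = s^2 - x1 - x2 mod 7 = 1^2 - 6 - 2 = 0
y3 = s (x1 - x3) - y1 mod 7 = 1 * (6 - 0) - 3 = 3

P + Q = (0, 3)


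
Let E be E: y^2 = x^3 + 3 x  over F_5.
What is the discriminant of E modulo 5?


4 a^3 + 27 b^2 = 4*3^3 + 27*0^2 = 108 + 0 = 108
Delta = -16 * (108) = -1728
Delta mod 5 = 2

Delta = 2 (mod 5)


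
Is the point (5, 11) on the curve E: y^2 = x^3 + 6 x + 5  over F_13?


Check whether y^2 = x^3 + 6 x + 5 (mod 13) for (x, y) = (5, 11).
LHS: y^2 = 11^2 mod 13 = 4
RHS: x^3 + 6 x + 5 = 5^3 + 6*5 + 5 mod 13 = 4
LHS = RHS

Yes, on the curve


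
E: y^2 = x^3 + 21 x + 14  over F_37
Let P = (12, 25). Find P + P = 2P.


Doubling: s = (3 x1^2 + a) / (2 y1)
s = (3*12^2 + 21) / (2*25) mod 37 = 32
x3 = s^2 - 2 x1 mod 37 = 32^2 - 2*12 = 1
y3 = s (x1 - x3) - y1 mod 37 = 32 * (12 - 1) - 25 = 31

2P = (1, 31)


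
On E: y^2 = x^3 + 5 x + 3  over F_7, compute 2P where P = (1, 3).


Doubling: s = (3 x1^2 + a) / (2 y1)
s = (3*1^2 + 5) / (2*3) mod 7 = 6
x3 = s^2 - 2 x1 mod 7 = 6^2 - 2*1 = 6
y3 = s (x1 - x3) - y1 mod 7 = 6 * (1 - 6) - 3 = 2

2P = (6, 2)


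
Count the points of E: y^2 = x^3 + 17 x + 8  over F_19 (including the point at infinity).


For each x in F_19, count y with y^2 = x^3 + 17 x + 8 mod 19:
  x = 1: RHS = 7, y in [8, 11]  -> 2 point(s)
  x = 4: RHS = 7, y in [8, 11]  -> 2 point(s)
  x = 5: RHS = 9, y in [3, 16]  -> 2 point(s)
  x = 9: RHS = 16, y in [4, 15]  -> 2 point(s)
  x = 10: RHS = 0, y in [0]  -> 1 point(s)
  x = 11: RHS = 6, y in [5, 14]  -> 2 point(s)
  x = 14: RHS = 7, y in [8, 11]  -> 2 point(s)
  x = 15: RHS = 9, y in [3, 16]  -> 2 point(s)
  x = 16: RHS = 6, y in [5, 14]  -> 2 point(s)
  x = 17: RHS = 4, y in [2, 17]  -> 2 point(s)
  x = 18: RHS = 9, y in [3, 16]  -> 2 point(s)
Affine points: 21. Add the point at infinity: total = 22.

#E(F_19) = 22


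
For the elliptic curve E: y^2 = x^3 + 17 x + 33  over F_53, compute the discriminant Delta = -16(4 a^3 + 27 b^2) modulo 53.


4 a^3 + 27 b^2 = 4*17^3 + 27*33^2 = 19652 + 29403 = 49055
Delta = -16 * (49055) = -784880
Delta mod 53 = 50

Delta = 50 (mod 53)


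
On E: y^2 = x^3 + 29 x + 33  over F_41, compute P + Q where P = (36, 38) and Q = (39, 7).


P != Q, so use the chord formula.
s = (y2 - y1) / (x2 - x1) = (10) / (3) mod 41 = 17
x3 = s^2 - x1 - x2 mod 41 = 17^2 - 36 - 39 = 9
y3 = s (x1 - x3) - y1 mod 41 = 17 * (36 - 9) - 38 = 11

P + Q = (9, 11)


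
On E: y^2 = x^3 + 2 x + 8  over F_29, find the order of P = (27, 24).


Compute successive multiples of P until we hit O:
  1P = (27, 24)
  2P = (28, 18)
  3P = (10, 19)
  4P = (25, 9)
  5P = (26, 27)
  6P = (14, 24)
  7P = (17, 5)
  8P = (15, 22)
  ... (continuing to 29P)
  29P = O

ord(P) = 29


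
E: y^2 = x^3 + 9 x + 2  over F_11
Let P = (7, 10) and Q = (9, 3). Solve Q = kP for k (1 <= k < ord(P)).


Enumerate multiples of P until we hit Q = (9, 3):
  1P = (7, 10)
  2P = (9, 3)
Match found at i = 2.

k = 2


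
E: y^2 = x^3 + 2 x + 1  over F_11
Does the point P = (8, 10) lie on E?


Check whether y^2 = x^3 + 2 x + 1 (mod 11) for (x, y) = (8, 10).
LHS: y^2 = 10^2 mod 11 = 1
RHS: x^3 + 2 x + 1 = 8^3 + 2*8 + 1 mod 11 = 1
LHS = RHS

Yes, on the curve


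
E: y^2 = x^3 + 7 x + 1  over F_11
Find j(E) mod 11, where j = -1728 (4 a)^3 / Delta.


Delta = -16(4 a^3 + 27 b^2) mod 11 = 1
-1728 * (4 a)^3 = -1728 * (4*7)^3 mod 11 = 4
j = 4 * 1^(-1) mod 11 = 4

j = 4 (mod 11)


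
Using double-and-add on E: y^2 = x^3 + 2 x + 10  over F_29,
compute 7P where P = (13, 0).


k = 7 = 111_2 (binary, LSB first: 111)
Double-and-add from P = (13, 0):
  bit 0 = 1: acc = O + (13, 0) = (13, 0)
  bit 1 = 1: acc = (13, 0) + O = (13, 0)
  bit 2 = 1: acc = (13, 0) + O = (13, 0)

7P = (13, 0)


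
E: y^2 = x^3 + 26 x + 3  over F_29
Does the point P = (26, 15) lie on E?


Check whether y^2 = x^3 + 26 x + 3 (mod 29) for (x, y) = (26, 15).
LHS: y^2 = 15^2 mod 29 = 22
RHS: x^3 + 26 x + 3 = 26^3 + 26*26 + 3 mod 29 = 14
LHS != RHS

No, not on the curve


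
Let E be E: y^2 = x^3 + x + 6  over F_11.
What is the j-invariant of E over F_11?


Delta = -16(4 a^3 + 27 b^2) mod 11 = 4
-1728 * (4 a)^3 = -1728 * (4*1)^3 mod 11 = 2
j = 2 * 4^(-1) mod 11 = 6

j = 6 (mod 11)


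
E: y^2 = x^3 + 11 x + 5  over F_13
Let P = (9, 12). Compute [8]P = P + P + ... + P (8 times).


k = 8 = 1000_2 (binary, LSB first: 0001)
Double-and-add from P = (9, 12):
  bit 0 = 0: acc unchanged = O
  bit 1 = 0: acc unchanged = O
  bit 2 = 0: acc unchanged = O
  bit 3 = 1: acc = O + (2, 10) = (2, 10)

8P = (2, 10)


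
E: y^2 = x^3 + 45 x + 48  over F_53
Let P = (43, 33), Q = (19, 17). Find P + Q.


P != Q, so use the chord formula.
s = (y2 - y1) / (x2 - x1) = (37) / (29) mod 53 = 36
x3 = s^2 - x1 - x2 mod 53 = 36^2 - 43 - 19 = 15
y3 = s (x1 - x3) - y1 mod 53 = 36 * (43 - 15) - 33 = 21

P + Q = (15, 21)


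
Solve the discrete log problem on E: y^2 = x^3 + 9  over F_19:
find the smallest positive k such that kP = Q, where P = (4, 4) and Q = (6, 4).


Enumerate multiples of P until we hit Q = (6, 4):
  1P = (4, 4)
  2P = (9, 4)
  3P = (6, 15)
  4P = (6, 4)
Match found at i = 4.

k = 4


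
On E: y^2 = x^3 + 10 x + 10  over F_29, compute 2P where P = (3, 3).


Doubling: s = (3 x1^2 + a) / (2 y1)
s = (3*3^2 + 10) / (2*3) mod 29 = 11
x3 = s^2 - 2 x1 mod 29 = 11^2 - 2*3 = 28
y3 = s (x1 - x3) - y1 mod 29 = 11 * (3 - 28) - 3 = 12

2P = (28, 12)


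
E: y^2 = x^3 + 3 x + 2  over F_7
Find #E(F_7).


For each x in F_7, count y with y^2 = x^3 + 3 x + 2 mod 7:
  x = 0: RHS = 2, y in [3, 4]  -> 2 point(s)
  x = 2: RHS = 2, y in [3, 4]  -> 2 point(s)
  x = 4: RHS = 1, y in [1, 6]  -> 2 point(s)
  x = 5: RHS = 2, y in [3, 4]  -> 2 point(s)
Affine points: 8. Add the point at infinity: total = 9.

#E(F_7) = 9


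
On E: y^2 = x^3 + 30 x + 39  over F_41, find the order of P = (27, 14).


Compute successive multiples of P until we hit O:
  1P = (27, 14)
  2P = (38, 39)
  3P = (12, 35)
  4P = (22, 20)
  5P = (0, 11)
  6P = (13, 24)
  7P = (40, 7)
  8P = (33, 5)
  ... (continuing to 45P)
  45P = O

ord(P) = 45


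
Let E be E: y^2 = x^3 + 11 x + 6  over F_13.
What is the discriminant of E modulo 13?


4 a^3 + 27 b^2 = 4*11^3 + 27*6^2 = 5324 + 972 = 6296
Delta = -16 * (6296) = -100736
Delta mod 13 = 1

Delta = 1 (mod 13)


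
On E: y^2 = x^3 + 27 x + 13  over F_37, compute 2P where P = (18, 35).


k = 2 = 10_2 (binary, LSB first: 01)
Double-and-add from P = (18, 35):
  bit 0 = 0: acc unchanged = O
  bit 1 = 1: acc = O + (1, 2) = (1, 2)

2P = (1, 2)


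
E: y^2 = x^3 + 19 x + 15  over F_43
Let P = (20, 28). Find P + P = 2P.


Doubling: s = (3 x1^2 + a) / (2 y1)
s = (3*20^2 + 19) / (2*28) mod 43 = 21
x3 = s^2 - 2 x1 mod 43 = 21^2 - 2*20 = 14
y3 = s (x1 - x3) - y1 mod 43 = 21 * (20 - 14) - 28 = 12

2P = (14, 12)


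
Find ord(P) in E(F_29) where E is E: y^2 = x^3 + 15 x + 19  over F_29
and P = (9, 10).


Compute successive multiples of P until we hit O:
  1P = (9, 10)
  2P = (24, 14)
  3P = (2, 17)
  4P = (19, 0)
  5P = (2, 12)
  6P = (24, 15)
  7P = (9, 19)
  8P = O

ord(P) = 8


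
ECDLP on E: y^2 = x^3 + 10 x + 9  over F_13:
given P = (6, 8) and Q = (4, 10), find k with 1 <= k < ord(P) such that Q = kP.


Enumerate multiples of P until we hit Q = (4, 10):
  1P = (6, 8)
  2P = (4, 10)
Match found at i = 2.

k = 2


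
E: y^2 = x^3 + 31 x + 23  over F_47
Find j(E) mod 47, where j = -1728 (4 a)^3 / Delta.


Delta = -16(4 a^3 + 27 b^2) mod 47 = 11
-1728 * (4 a)^3 = -1728 * (4*31)^3 mod 47 = 7
j = 7 * 11^(-1) mod 47 = 22

j = 22 (mod 47)


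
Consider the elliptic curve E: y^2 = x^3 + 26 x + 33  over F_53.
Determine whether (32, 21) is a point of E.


Check whether y^2 = x^3 + 26 x + 33 (mod 53) for (x, y) = (32, 21).
LHS: y^2 = 21^2 mod 53 = 17
RHS: x^3 + 26 x + 33 = 32^3 + 26*32 + 33 mod 53 = 31
LHS != RHS

No, not on the curve


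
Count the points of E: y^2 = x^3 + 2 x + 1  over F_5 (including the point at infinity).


For each x in F_5, count y with y^2 = x^3 + 2 x + 1 mod 5:
  x = 0: RHS = 1, y in [1, 4]  -> 2 point(s)
  x = 1: RHS = 4, y in [2, 3]  -> 2 point(s)
  x = 3: RHS = 4, y in [2, 3]  -> 2 point(s)
Affine points: 6. Add the point at infinity: total = 7.

#E(F_5) = 7


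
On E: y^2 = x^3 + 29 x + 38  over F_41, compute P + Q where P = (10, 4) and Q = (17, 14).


P != Q, so use the chord formula.
s = (y2 - y1) / (x2 - x1) = (10) / (7) mod 41 = 19
x3 = s^2 - x1 - x2 mod 41 = 19^2 - 10 - 17 = 6
y3 = s (x1 - x3) - y1 mod 41 = 19 * (10 - 6) - 4 = 31

P + Q = (6, 31)


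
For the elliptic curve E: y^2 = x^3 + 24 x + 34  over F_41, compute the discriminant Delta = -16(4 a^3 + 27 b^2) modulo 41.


4 a^3 + 27 b^2 = 4*24^3 + 27*34^2 = 55296 + 31212 = 86508
Delta = -16 * (86508) = -1384128
Delta mod 41 = 32

Delta = 32 (mod 41)


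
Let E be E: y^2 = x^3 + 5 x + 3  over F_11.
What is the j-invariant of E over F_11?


Delta = -16(4 a^3 + 27 b^2) mod 11 = 3
-1728 * (4 a)^3 = -1728 * (4*5)^3 mod 11 = 8
j = 8 * 3^(-1) mod 11 = 10

j = 10 (mod 11)


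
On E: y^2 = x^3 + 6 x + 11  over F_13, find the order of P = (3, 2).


Compute successive multiples of P until we hit O:
  1P = (3, 2)
  2P = (6, 9)
  3P = (8, 8)
  4P = (5, 6)
  5P = (9, 12)
  6P = (11, 2)
  7P = (12, 11)
  8P = (12, 2)
  ... (continuing to 15P)
  15P = O

ord(P) = 15


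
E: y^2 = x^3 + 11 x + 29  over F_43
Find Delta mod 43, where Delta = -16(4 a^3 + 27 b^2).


4 a^3 + 27 b^2 = 4*11^3 + 27*29^2 = 5324 + 22707 = 28031
Delta = -16 * (28031) = -448496
Delta mod 43 = 37

Delta = 37 (mod 43)


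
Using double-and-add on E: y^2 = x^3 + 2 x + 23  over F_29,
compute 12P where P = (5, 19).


k = 12 = 1100_2 (binary, LSB first: 0011)
Double-and-add from P = (5, 19):
  bit 0 = 0: acc unchanged = O
  bit 1 = 0: acc unchanged = O
  bit 2 = 1: acc = O + (28, 7) = (28, 7)
  bit 3 = 1: acc = (28, 7) + (15, 8) = (9, 25)

12P = (9, 25)


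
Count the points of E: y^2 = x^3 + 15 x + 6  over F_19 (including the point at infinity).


For each x in F_19, count y with y^2 = x^3 + 15 x + 6 mod 19:
  x = 0: RHS = 6, y in [5, 14]  -> 2 point(s)
  x = 2: RHS = 6, y in [5, 14]  -> 2 point(s)
  x = 4: RHS = 16, y in [4, 15]  -> 2 point(s)
  x = 5: RHS = 16, y in [4, 15]  -> 2 point(s)
  x = 7: RHS = 17, y in [6, 13]  -> 2 point(s)
  x = 8: RHS = 11, y in [7, 12]  -> 2 point(s)
  x = 10: RHS = 16, y in [4, 15]  -> 2 point(s)
  x = 11: RHS = 1, y in [1, 18]  -> 2 point(s)
  x = 13: RHS = 4, y in [2, 17]  -> 2 point(s)
  x = 17: RHS = 6, y in [5, 14]  -> 2 point(s)
  x = 18: RHS = 9, y in [3, 16]  -> 2 point(s)
Affine points: 22. Add the point at infinity: total = 23.

#E(F_19) = 23


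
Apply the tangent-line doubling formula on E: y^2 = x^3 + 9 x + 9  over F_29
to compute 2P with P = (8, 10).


Doubling: s = (3 x1^2 + a) / (2 y1)
s = (3*8^2 + 9) / (2*10) mod 29 = 26
x3 = s^2 - 2 x1 mod 29 = 26^2 - 2*8 = 22
y3 = s (x1 - x3) - y1 mod 29 = 26 * (8 - 22) - 10 = 3

2P = (22, 3)


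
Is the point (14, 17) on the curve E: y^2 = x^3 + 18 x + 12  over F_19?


Check whether y^2 = x^3 + 18 x + 12 (mod 19) for (x, y) = (14, 17).
LHS: y^2 = 17^2 mod 19 = 4
RHS: x^3 + 18 x + 12 = 14^3 + 18*14 + 12 mod 19 = 6
LHS != RHS

No, not on the curve


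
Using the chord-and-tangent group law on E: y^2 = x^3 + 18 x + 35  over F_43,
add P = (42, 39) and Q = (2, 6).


P != Q, so use the chord formula.
s = (y2 - y1) / (x2 - x1) = (10) / (3) mod 43 = 32
x3 = s^2 - x1 - x2 mod 43 = 32^2 - 42 - 2 = 34
y3 = s (x1 - x3) - y1 mod 43 = 32 * (42 - 34) - 39 = 2

P + Q = (34, 2)


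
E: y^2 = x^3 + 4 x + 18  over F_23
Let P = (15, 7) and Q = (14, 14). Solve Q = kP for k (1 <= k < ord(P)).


Enumerate multiples of P until we hit Q = (14, 14):
  1P = (15, 7)
  2P = (5, 18)
  3P = (21, 18)
  4P = (14, 14)
Match found at i = 4.

k = 4


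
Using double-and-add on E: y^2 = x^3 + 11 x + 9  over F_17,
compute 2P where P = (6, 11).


k = 2 = 10_2 (binary, LSB first: 01)
Double-and-add from P = (6, 11):
  bit 0 = 0: acc unchanged = O
  bit 1 = 1: acc = O + (5, 6) = (5, 6)

2P = (5, 6)


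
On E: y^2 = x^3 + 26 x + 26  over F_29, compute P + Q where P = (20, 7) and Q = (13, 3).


P != Q, so use the chord formula.
s = (y2 - y1) / (x2 - x1) = (25) / (22) mod 29 = 13
x3 = s^2 - x1 - x2 mod 29 = 13^2 - 20 - 13 = 20
y3 = s (x1 - x3) - y1 mod 29 = 13 * (20 - 20) - 7 = 22

P + Q = (20, 22)


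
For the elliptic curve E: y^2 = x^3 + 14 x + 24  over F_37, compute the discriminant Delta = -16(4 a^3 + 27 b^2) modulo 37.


4 a^3 + 27 b^2 = 4*14^3 + 27*24^2 = 10976 + 15552 = 26528
Delta = -16 * (26528) = -424448
Delta mod 37 = 16

Delta = 16 (mod 37)


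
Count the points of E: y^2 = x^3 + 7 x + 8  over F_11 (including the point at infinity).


For each x in F_11, count y with y^2 = x^3 + 7 x + 8 mod 11:
  x = 1: RHS = 5, y in [4, 7]  -> 2 point(s)
  x = 3: RHS = 1, y in [1, 10]  -> 2 point(s)
  x = 4: RHS = 1, y in [1, 10]  -> 2 point(s)
  x = 5: RHS = 3, y in [5, 6]  -> 2 point(s)
  x = 7: RHS = 4, y in [2, 9]  -> 2 point(s)
  x = 8: RHS = 4, y in [2, 9]  -> 2 point(s)
  x = 10: RHS = 0, y in [0]  -> 1 point(s)
Affine points: 13. Add the point at infinity: total = 14.

#E(F_11) = 14


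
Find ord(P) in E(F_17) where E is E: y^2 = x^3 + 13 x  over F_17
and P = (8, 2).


Compute successive multiples of P until we hit O:
  1P = (8, 2)
  2P = (0, 0)
  3P = (8, 15)
  4P = O

ord(P) = 4


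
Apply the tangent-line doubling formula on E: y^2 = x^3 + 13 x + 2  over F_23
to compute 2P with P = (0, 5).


Doubling: s = (3 x1^2 + a) / (2 y1)
s = (3*0^2 + 13) / (2*5) mod 23 = 22
x3 = s^2 - 2 x1 mod 23 = 22^2 - 2*0 = 1
y3 = s (x1 - x3) - y1 mod 23 = 22 * (0 - 1) - 5 = 19

2P = (1, 19)


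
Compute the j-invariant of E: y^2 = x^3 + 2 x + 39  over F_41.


Delta = -16(4 a^3 + 27 b^2) mod 41 = 15
-1728 * (4 a)^3 = -1728 * (4*2)^3 mod 41 = 3
j = 3 * 15^(-1) mod 41 = 33

j = 33 (mod 41)


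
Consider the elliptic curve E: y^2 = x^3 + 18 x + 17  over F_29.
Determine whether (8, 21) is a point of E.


Check whether y^2 = x^3 + 18 x + 17 (mod 29) for (x, y) = (8, 21).
LHS: y^2 = 21^2 mod 29 = 6
RHS: x^3 + 18 x + 17 = 8^3 + 18*8 + 17 mod 29 = 6
LHS = RHS

Yes, on the curve


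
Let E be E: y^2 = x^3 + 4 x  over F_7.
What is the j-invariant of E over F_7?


Delta = -16(4 a^3 + 27 b^2) mod 7 = 6
-1728 * (4 a)^3 = -1728 * (4*4)^3 mod 7 = 1
j = 1 * 6^(-1) mod 7 = 6

j = 6 (mod 7)


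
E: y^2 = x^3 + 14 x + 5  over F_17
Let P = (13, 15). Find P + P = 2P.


Doubling: s = (3 x1^2 + a) / (2 y1)
s = (3*13^2 + 14) / (2*15) mod 17 = 10
x3 = s^2 - 2 x1 mod 17 = 10^2 - 2*13 = 6
y3 = s (x1 - x3) - y1 mod 17 = 10 * (13 - 6) - 15 = 4

2P = (6, 4)


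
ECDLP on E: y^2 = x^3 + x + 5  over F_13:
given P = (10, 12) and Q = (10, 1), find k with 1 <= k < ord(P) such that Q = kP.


Enumerate multiples of P until we hit Q = (10, 1):
  1P = (10, 12)
  2P = (7, 11)
  3P = (12, 9)
  4P = (3, 10)
  5P = (3, 3)
  6P = (12, 4)
  7P = (7, 2)
  8P = (10, 1)
Match found at i = 8.

k = 8


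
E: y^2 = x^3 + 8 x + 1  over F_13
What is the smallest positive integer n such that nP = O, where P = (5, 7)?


Compute successive multiples of P until we hit O:
  1P = (5, 7)
  2P = (2, 8)
  3P = (9, 3)
  4P = (0, 1)
  5P = (11, 4)
  6P = (7, 7)
  7P = (1, 6)
  8P = (3, 0)
  ... (continuing to 16P)
  16P = O

ord(P) = 16


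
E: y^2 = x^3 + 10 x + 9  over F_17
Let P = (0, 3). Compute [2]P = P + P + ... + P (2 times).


k = 2 = 10_2 (binary, LSB first: 01)
Double-and-add from P = (0, 3):
  bit 0 = 0: acc unchanged = O
  bit 1 = 1: acc = O + (16, 10) = (16, 10)

2P = (16, 10)


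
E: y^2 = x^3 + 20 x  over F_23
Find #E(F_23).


For each x in F_23, count y with y^2 = x^3 + 20 x + 0 mod 23:
  x = 0: RHS = 0, y in [0]  -> 1 point(s)
  x = 2: RHS = 2, y in [5, 18]  -> 2 point(s)
  x = 3: RHS = 18, y in [8, 15]  -> 2 point(s)
  x = 4: RHS = 6, y in [11, 12]  -> 2 point(s)
  x = 5: RHS = 18, y in [8, 15]  -> 2 point(s)
  x = 7: RHS = 0, y in [0]  -> 1 point(s)
  x = 9: RHS = 12, y in [9, 14]  -> 2 point(s)
  x = 10: RHS = 4, y in [2, 21]  -> 2 point(s)
  x = 12: RHS = 13, y in [6, 17]  -> 2 point(s)
  x = 15: RHS = 18, y in [8, 15]  -> 2 point(s)
  x = 16: RHS = 0, y in [0]  -> 1 point(s)
  x = 17: RHS = 9, y in [3, 20]  -> 2 point(s)
  x = 22: RHS = 2, y in [5, 18]  -> 2 point(s)
Affine points: 23. Add the point at infinity: total = 24.

#E(F_23) = 24


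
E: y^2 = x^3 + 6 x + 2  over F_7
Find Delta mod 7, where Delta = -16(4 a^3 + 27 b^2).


4 a^3 + 27 b^2 = 4*6^3 + 27*2^2 = 864 + 108 = 972
Delta = -16 * (972) = -15552
Delta mod 7 = 2

Delta = 2 (mod 7)


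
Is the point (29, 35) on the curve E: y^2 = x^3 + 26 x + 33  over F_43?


Check whether y^2 = x^3 + 26 x + 33 (mod 43) for (x, y) = (29, 35).
LHS: y^2 = 35^2 mod 43 = 21
RHS: x^3 + 26 x + 33 = 29^3 + 26*29 + 33 mod 43 = 21
LHS = RHS

Yes, on the curve


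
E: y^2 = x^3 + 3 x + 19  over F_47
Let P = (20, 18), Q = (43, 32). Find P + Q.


P != Q, so use the chord formula.
s = (y2 - y1) / (x2 - x1) = (14) / (23) mod 47 = 19
x3 = s^2 - x1 - x2 mod 47 = 19^2 - 20 - 43 = 16
y3 = s (x1 - x3) - y1 mod 47 = 19 * (20 - 16) - 18 = 11

P + Q = (16, 11)


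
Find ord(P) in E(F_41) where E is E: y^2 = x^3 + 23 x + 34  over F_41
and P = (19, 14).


Compute successive multiples of P until we hit O:
  1P = (19, 14)
  2P = (36, 32)
  3P = (25, 11)
  4P = (28, 11)
  5P = (26, 2)
  6P = (14, 36)
  7P = (29, 30)
  8P = (30, 34)
  ... (continuing to 44P)
  44P = O

ord(P) = 44


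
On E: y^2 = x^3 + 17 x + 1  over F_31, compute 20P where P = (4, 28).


k = 20 = 10100_2 (binary, LSB first: 00101)
Double-and-add from P = (4, 28):
  bit 0 = 0: acc unchanged = O
  bit 1 = 0: acc unchanged = O
  bit 2 = 1: acc = O + (18, 1) = (18, 1)
  bit 3 = 0: acc unchanged = (18, 1)
  bit 4 = 1: acc = (18, 1) + (30, 18) = (30, 13)

20P = (30, 13)


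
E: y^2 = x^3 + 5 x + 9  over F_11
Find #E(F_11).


For each x in F_11, count y with y^2 = x^3 + 5 x + 9 mod 11:
  x = 0: RHS = 9, y in [3, 8]  -> 2 point(s)
  x = 1: RHS = 4, y in [2, 9]  -> 2 point(s)
  x = 2: RHS = 5, y in [4, 7]  -> 2 point(s)
  x = 4: RHS = 5, y in [4, 7]  -> 2 point(s)
  x = 5: RHS = 5, y in [4, 7]  -> 2 point(s)
  x = 8: RHS = 0, y in [0]  -> 1 point(s)
  x = 10: RHS = 3, y in [5, 6]  -> 2 point(s)
Affine points: 13. Add the point at infinity: total = 14.

#E(F_11) = 14


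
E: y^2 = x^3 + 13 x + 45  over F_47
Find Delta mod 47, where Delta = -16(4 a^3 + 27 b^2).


4 a^3 + 27 b^2 = 4*13^3 + 27*45^2 = 8788 + 54675 = 63463
Delta = -16 * (63463) = -1015408
Delta mod 47 = 27

Delta = 27 (mod 47)


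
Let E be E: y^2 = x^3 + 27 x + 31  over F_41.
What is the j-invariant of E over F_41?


Delta = -16(4 a^3 + 27 b^2) mod 41 = 27
-1728 * (4 a)^3 = -1728 * (4*27)^3 mod 41 = 37
j = 37 * 27^(-1) mod 41 = 12

j = 12 (mod 41)


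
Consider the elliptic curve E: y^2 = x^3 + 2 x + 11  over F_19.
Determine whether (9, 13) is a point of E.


Check whether y^2 = x^3 + 2 x + 11 (mod 19) for (x, y) = (9, 13).
LHS: y^2 = 13^2 mod 19 = 17
RHS: x^3 + 2 x + 11 = 9^3 + 2*9 + 11 mod 19 = 17
LHS = RHS

Yes, on the curve


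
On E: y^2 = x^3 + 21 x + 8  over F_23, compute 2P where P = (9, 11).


Doubling: s = (3 x1^2 + a) / (2 y1)
s = (3*9^2 + 21) / (2*11) mod 23 = 12
x3 = s^2 - 2 x1 mod 23 = 12^2 - 2*9 = 11
y3 = s (x1 - x3) - y1 mod 23 = 12 * (9 - 11) - 11 = 11

2P = (11, 11)


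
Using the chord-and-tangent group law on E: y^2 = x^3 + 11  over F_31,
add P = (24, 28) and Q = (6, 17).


P != Q, so use the chord formula.
s = (y2 - y1) / (x2 - x1) = (20) / (13) mod 31 = 23
x3 = s^2 - x1 - x2 mod 31 = 23^2 - 24 - 6 = 3
y3 = s (x1 - x3) - y1 mod 31 = 23 * (24 - 3) - 28 = 21

P + Q = (3, 21)


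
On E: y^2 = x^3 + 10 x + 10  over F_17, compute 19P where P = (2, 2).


k = 19 = 10011_2 (binary, LSB first: 11001)
Double-and-add from P = (2, 2):
  bit 0 = 1: acc = O + (2, 2) = (2, 2)
  bit 1 = 1: acc = (2, 2) + (5, 7) = (9, 9)
  bit 2 = 0: acc unchanged = (9, 9)
  bit 3 = 0: acc unchanged = (9, 9)
  bit 4 = 1: acc = (9, 9) + (16, 4) = (5, 10)

19P = (5, 10)


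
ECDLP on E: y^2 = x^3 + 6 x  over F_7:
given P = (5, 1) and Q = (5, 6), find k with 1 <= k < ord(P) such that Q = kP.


Enumerate multiples of P until we hit Q = (5, 6):
  1P = (5, 1)
  2P = (1, 0)
  3P = (5, 6)
Match found at i = 3.

k = 3


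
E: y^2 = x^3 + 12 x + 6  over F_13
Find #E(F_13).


For each x in F_13, count y with y^2 = x^3 + 12 x + 6 mod 13:
  x = 2: RHS = 12, y in [5, 8]  -> 2 point(s)
  x = 3: RHS = 4, y in [2, 11]  -> 2 point(s)
  x = 4: RHS = 1, y in [1, 12]  -> 2 point(s)
  x = 5: RHS = 9, y in [3, 10]  -> 2 point(s)
  x = 7: RHS = 4, y in [2, 11]  -> 2 point(s)
  x = 8: RHS = 3, y in [4, 9]  -> 2 point(s)
  x = 11: RHS = 0, y in [0]  -> 1 point(s)
Affine points: 13. Add the point at infinity: total = 14.

#E(F_13) = 14


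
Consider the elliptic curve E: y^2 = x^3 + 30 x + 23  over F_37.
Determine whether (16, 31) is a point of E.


Check whether y^2 = x^3 + 30 x + 23 (mod 37) for (x, y) = (16, 31).
LHS: y^2 = 31^2 mod 37 = 36
RHS: x^3 + 30 x + 23 = 16^3 + 30*16 + 23 mod 37 = 11
LHS != RHS

No, not on the curve


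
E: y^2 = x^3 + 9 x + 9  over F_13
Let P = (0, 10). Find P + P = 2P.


Doubling: s = (3 x1^2 + a) / (2 y1)
s = (3*0^2 + 9) / (2*10) mod 13 = 5
x3 = s^2 - 2 x1 mod 13 = 5^2 - 2*0 = 12
y3 = s (x1 - x3) - y1 mod 13 = 5 * (0 - 12) - 10 = 8

2P = (12, 8)


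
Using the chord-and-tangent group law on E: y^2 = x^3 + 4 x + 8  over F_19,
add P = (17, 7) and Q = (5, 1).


P != Q, so use the chord formula.
s = (y2 - y1) / (x2 - x1) = (13) / (7) mod 19 = 10
x3 = s^2 - x1 - x2 mod 19 = 10^2 - 17 - 5 = 2
y3 = s (x1 - x3) - y1 mod 19 = 10 * (17 - 2) - 7 = 10

P + Q = (2, 10)


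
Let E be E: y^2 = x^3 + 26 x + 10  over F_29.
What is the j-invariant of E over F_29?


Delta = -16(4 a^3 + 27 b^2) mod 29 = 27
-1728 * (4 a)^3 = -1728 * (4*26)^3 mod 29 = 28
j = 28 * 27^(-1) mod 29 = 15

j = 15 (mod 29)


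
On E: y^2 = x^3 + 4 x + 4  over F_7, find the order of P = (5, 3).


Compute successive multiples of P until we hit O:
  1P = (5, 3)
  2P = (1, 3)
  3P = (1, 4)
  4P = (5, 4)
  5P = O

ord(P) = 5


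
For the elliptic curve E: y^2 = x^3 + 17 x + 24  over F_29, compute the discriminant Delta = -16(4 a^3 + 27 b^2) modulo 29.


4 a^3 + 27 b^2 = 4*17^3 + 27*24^2 = 19652 + 15552 = 35204
Delta = -16 * (35204) = -563264
Delta mod 29 = 3

Delta = 3 (mod 29)


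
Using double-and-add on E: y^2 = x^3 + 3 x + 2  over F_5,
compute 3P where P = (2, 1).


k = 3 = 11_2 (binary, LSB first: 11)
Double-and-add from P = (2, 1):
  bit 0 = 1: acc = O + (2, 1) = (2, 1)
  bit 1 = 1: acc = (2, 1) + (1, 4) = (1, 1)

3P = (1, 1)


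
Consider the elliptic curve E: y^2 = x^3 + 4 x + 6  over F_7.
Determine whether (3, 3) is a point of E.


Check whether y^2 = x^3 + 4 x + 6 (mod 7) for (x, y) = (3, 3).
LHS: y^2 = 3^2 mod 7 = 2
RHS: x^3 + 4 x + 6 = 3^3 + 4*3 + 6 mod 7 = 3
LHS != RHS

No, not on the curve


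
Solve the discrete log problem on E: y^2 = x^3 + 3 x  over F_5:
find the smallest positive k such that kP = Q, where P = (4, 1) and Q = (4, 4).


Enumerate multiples of P until we hit Q = (4, 4):
  1P = (4, 1)
  2P = (1, 3)
  3P = (1, 2)
  4P = (4, 4)
Match found at i = 4.

k = 4


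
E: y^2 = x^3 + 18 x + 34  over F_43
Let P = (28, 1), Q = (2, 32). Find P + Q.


P != Q, so use the chord formula.
s = (y2 - y1) / (x2 - x1) = (31) / (17) mod 43 = 17
x3 = s^2 - x1 - x2 mod 43 = 17^2 - 28 - 2 = 1
y3 = s (x1 - x3) - y1 mod 43 = 17 * (28 - 1) - 1 = 28

P + Q = (1, 28)


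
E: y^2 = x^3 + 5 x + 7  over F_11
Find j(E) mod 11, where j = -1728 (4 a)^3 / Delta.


Delta = -16(4 a^3 + 27 b^2) mod 11 = 4
-1728 * (4 a)^3 = -1728 * (4*5)^3 mod 11 = 8
j = 8 * 4^(-1) mod 11 = 2

j = 2 (mod 11)


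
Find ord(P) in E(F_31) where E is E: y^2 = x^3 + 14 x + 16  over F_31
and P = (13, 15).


Compute successive multiples of P until we hit O:
  1P = (13, 15)
  2P = (10, 3)
  3P = (24, 3)
  4P = (8, 19)
  5P = (28, 28)
  6P = (15, 6)
  7P = (0, 4)
  8P = (20, 22)
  ... (continuing to 26P)
  26P = O

ord(P) = 26


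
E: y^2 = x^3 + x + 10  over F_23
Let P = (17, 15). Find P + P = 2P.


Doubling: s = (3 x1^2 + a) / (2 y1)
s = (3*17^2 + 1) / (2*15) mod 23 = 9
x3 = s^2 - 2 x1 mod 23 = 9^2 - 2*17 = 1
y3 = s (x1 - x3) - y1 mod 23 = 9 * (17 - 1) - 15 = 14

2P = (1, 14)


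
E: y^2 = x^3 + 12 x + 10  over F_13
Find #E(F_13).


For each x in F_13, count y with y^2 = x^3 + 12 x + 10 mod 13:
  x = 0: RHS = 10, y in [6, 7]  -> 2 point(s)
  x = 1: RHS = 10, y in [6, 7]  -> 2 point(s)
  x = 2: RHS = 3, y in [4, 9]  -> 2 point(s)
  x = 5: RHS = 0, y in [0]  -> 1 point(s)
  x = 6: RHS = 12, y in [5, 8]  -> 2 point(s)
  x = 10: RHS = 12, y in [5, 8]  -> 2 point(s)
  x = 11: RHS = 4, y in [2, 11]  -> 2 point(s)
  x = 12: RHS = 10, y in [6, 7]  -> 2 point(s)
Affine points: 15. Add the point at infinity: total = 16.

#E(F_13) = 16


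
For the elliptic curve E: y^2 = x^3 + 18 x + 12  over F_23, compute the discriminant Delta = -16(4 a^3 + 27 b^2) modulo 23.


4 a^3 + 27 b^2 = 4*18^3 + 27*12^2 = 23328 + 3888 = 27216
Delta = -16 * (27216) = -435456
Delta mod 23 = 3

Delta = 3 (mod 23)


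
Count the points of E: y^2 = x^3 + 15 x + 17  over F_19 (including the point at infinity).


For each x in F_19, count y with y^2 = x^3 + 15 x + 17 mod 19:
  x = 0: RHS = 17, y in [6, 13]  -> 2 point(s)
  x = 2: RHS = 17, y in [6, 13]  -> 2 point(s)
  x = 6: RHS = 0, y in [0]  -> 1 point(s)
  x = 7: RHS = 9, y in [3, 16]  -> 2 point(s)
  x = 9: RHS = 7, y in [8, 11]  -> 2 point(s)
  x = 12: RHS = 6, y in [5, 14]  -> 2 point(s)
  x = 14: RHS = 7, y in [8, 11]  -> 2 point(s)
  x = 15: RHS = 7, y in [8, 11]  -> 2 point(s)
  x = 17: RHS = 17, y in [6, 13]  -> 2 point(s)
  x = 18: RHS = 1, y in [1, 18]  -> 2 point(s)
Affine points: 19. Add the point at infinity: total = 20.

#E(F_19) = 20


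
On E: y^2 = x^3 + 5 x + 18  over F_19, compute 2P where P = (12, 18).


Doubling: s = (3 x1^2 + a) / (2 y1)
s = (3*12^2 + 5) / (2*18) mod 19 = 0
x3 = s^2 - 2 x1 mod 19 = 0^2 - 2*12 = 14
y3 = s (x1 - x3) - y1 mod 19 = 0 * (12 - 14) - 18 = 1

2P = (14, 1)


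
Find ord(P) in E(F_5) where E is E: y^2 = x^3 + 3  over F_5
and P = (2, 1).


Compute successive multiples of P until we hit O:
  1P = (2, 1)
  2P = (2, 4)
  3P = O

ord(P) = 3


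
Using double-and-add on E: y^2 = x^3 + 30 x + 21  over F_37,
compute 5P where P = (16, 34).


k = 5 = 101_2 (binary, LSB first: 101)
Double-and-add from P = (16, 34):
  bit 0 = 1: acc = O + (16, 34) = (16, 34)
  bit 1 = 0: acc unchanged = (16, 34)
  bit 2 = 1: acc = (16, 34) + (21, 25) = (21, 12)

5P = (21, 12)


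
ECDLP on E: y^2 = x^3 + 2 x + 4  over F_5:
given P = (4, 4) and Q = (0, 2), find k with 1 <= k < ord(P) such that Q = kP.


Enumerate multiples of P until we hit Q = (0, 2):
  1P = (4, 4)
  2P = (2, 1)
  3P = (0, 2)
Match found at i = 3.

k = 3


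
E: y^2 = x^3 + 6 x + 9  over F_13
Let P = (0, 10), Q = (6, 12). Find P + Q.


P != Q, so use the chord formula.
s = (y2 - y1) / (x2 - x1) = (2) / (6) mod 13 = 9
x3 = s^2 - x1 - x2 mod 13 = 9^2 - 0 - 6 = 10
y3 = s (x1 - x3) - y1 mod 13 = 9 * (0 - 10) - 10 = 4

P + Q = (10, 4)


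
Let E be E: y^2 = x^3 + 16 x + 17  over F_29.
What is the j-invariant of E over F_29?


Delta = -16(4 a^3 + 27 b^2) mod 29 = 13
-1728 * (4 a)^3 = -1728 * (4*16)^3 mod 29 = 11
j = 11 * 13^(-1) mod 29 = 12

j = 12 (mod 29)


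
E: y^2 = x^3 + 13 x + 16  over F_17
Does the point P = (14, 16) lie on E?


Check whether y^2 = x^3 + 13 x + 16 (mod 17) for (x, y) = (14, 16).
LHS: y^2 = 16^2 mod 17 = 1
RHS: x^3 + 13 x + 16 = 14^3 + 13*14 + 16 mod 17 = 1
LHS = RHS

Yes, on the curve


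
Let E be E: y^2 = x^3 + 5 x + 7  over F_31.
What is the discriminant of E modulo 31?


4 a^3 + 27 b^2 = 4*5^3 + 27*7^2 = 500 + 1323 = 1823
Delta = -16 * (1823) = -29168
Delta mod 31 = 3

Delta = 3 (mod 31)


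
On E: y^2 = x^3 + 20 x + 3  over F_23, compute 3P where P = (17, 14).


k = 3 = 11_2 (binary, LSB first: 11)
Double-and-add from P = (17, 14):
  bit 0 = 1: acc = O + (17, 14) = (17, 14)
  bit 1 = 1: acc = (17, 14) + (16, 7) = (16, 16)

3P = (16, 16)


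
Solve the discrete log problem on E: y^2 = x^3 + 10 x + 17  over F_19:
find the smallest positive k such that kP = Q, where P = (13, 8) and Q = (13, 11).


Enumerate multiples of P until we hit Q = (13, 11):
  1P = (13, 8)
  2P = (18, 5)
  3P = (18, 14)
  4P = (13, 11)
Match found at i = 4.

k = 4


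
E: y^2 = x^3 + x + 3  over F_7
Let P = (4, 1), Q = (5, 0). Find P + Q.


P != Q, so use the chord formula.
s = (y2 - y1) / (x2 - x1) = (6) / (1) mod 7 = 6
x3 = s^2 - x1 - x2 mod 7 = 6^2 - 4 - 5 = 6
y3 = s (x1 - x3) - y1 mod 7 = 6 * (4 - 6) - 1 = 1

P + Q = (6, 1)


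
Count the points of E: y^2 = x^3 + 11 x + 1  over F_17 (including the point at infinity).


For each x in F_17, count y with y^2 = x^3 + 11 x + 1 mod 17:
  x = 0: RHS = 1, y in [1, 16]  -> 2 point(s)
  x = 1: RHS = 13, y in [8, 9]  -> 2 point(s)
  x = 7: RHS = 13, y in [8, 9]  -> 2 point(s)
  x = 9: RHS = 13, y in [8, 9]  -> 2 point(s)
  x = 11: RHS = 8, y in [5, 12]  -> 2 point(s)
  x = 12: RHS = 8, y in [5, 12]  -> 2 point(s)
  x = 14: RHS = 9, y in [3, 14]  -> 2 point(s)
Affine points: 14. Add the point at infinity: total = 15.

#E(F_17) = 15


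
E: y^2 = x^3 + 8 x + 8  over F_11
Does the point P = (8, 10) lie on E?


Check whether y^2 = x^3 + 8 x + 8 (mod 11) for (x, y) = (8, 10).
LHS: y^2 = 10^2 mod 11 = 1
RHS: x^3 + 8 x + 8 = 8^3 + 8*8 + 8 mod 11 = 1
LHS = RHS

Yes, on the curve


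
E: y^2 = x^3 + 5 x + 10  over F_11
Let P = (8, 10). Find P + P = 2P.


Doubling: s = (3 x1^2 + a) / (2 y1)
s = (3*8^2 + 5) / (2*10) mod 11 = 6
x3 = s^2 - 2 x1 mod 11 = 6^2 - 2*8 = 9
y3 = s (x1 - x3) - y1 mod 11 = 6 * (8 - 9) - 10 = 6

2P = (9, 6)


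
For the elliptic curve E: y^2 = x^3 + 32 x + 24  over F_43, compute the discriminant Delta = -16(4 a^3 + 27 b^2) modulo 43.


4 a^3 + 27 b^2 = 4*32^3 + 27*24^2 = 131072 + 15552 = 146624
Delta = -16 * (146624) = -2345984
Delta mod 43 = 10

Delta = 10 (mod 43)


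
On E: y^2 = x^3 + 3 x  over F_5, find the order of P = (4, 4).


Compute successive multiples of P until we hit O:
  1P = (4, 4)
  2P = (1, 2)
  3P = (1, 3)
  4P = (4, 1)
  5P = O

ord(P) = 5


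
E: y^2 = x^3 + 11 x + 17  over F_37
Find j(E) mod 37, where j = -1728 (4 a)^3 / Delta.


Delta = -16(4 a^3 + 27 b^2) mod 37 = 17
-1728 * (4 a)^3 = -1728 * (4*11)^3 mod 37 = 36
j = 36 * 17^(-1) mod 37 = 13

j = 13 (mod 37)


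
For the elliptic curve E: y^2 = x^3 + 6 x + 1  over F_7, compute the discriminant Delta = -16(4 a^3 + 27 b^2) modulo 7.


4 a^3 + 27 b^2 = 4*6^3 + 27*1^2 = 864 + 27 = 891
Delta = -16 * (891) = -14256
Delta mod 7 = 3

Delta = 3 (mod 7)


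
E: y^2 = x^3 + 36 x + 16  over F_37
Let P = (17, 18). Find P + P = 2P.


Doubling: s = (3 x1^2 + a) / (2 y1)
s = (3*17^2 + 36) / (2*18) mod 37 = 22
x3 = s^2 - 2 x1 mod 37 = 22^2 - 2*17 = 6
y3 = s (x1 - x3) - y1 mod 37 = 22 * (17 - 6) - 18 = 2

2P = (6, 2)


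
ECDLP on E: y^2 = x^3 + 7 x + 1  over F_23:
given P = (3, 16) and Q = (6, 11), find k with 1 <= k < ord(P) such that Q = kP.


Enumerate multiples of P until we hit Q = (6, 11):
  1P = (3, 16)
  2P = (6, 11)
Match found at i = 2.

k = 2


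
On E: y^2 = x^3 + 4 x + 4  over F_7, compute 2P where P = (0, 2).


k = 2 = 10_2 (binary, LSB first: 01)
Double-and-add from P = (0, 2):
  bit 0 = 0: acc unchanged = O
  bit 1 = 1: acc = O + (1, 4) = (1, 4)

2P = (1, 4)


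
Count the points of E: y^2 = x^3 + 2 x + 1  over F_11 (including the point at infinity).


For each x in F_11, count y with y^2 = x^3 + 2 x + 1 mod 11:
  x = 0: RHS = 1, y in [1, 10]  -> 2 point(s)
  x = 1: RHS = 4, y in [2, 9]  -> 2 point(s)
  x = 3: RHS = 1, y in [1, 10]  -> 2 point(s)
  x = 5: RHS = 4, y in [2, 9]  -> 2 point(s)
  x = 6: RHS = 9, y in [3, 8]  -> 2 point(s)
  x = 8: RHS = 1, y in [1, 10]  -> 2 point(s)
  x = 9: RHS = 0, y in [0]  -> 1 point(s)
  x = 10: RHS = 9, y in [3, 8]  -> 2 point(s)
Affine points: 15. Add the point at infinity: total = 16.

#E(F_11) = 16


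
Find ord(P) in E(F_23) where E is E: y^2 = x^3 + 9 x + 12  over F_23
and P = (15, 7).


Compute successive multiples of P until we hit O:
  1P = (15, 7)
  2P = (19, 21)
  3P = (7, 21)
  4P = (17, 8)
  5P = (20, 2)
  6P = (12, 13)
  7P = (0, 9)
  8P = (21, 3)
  ... (continuing to 27P)
  27P = O

ord(P) = 27
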